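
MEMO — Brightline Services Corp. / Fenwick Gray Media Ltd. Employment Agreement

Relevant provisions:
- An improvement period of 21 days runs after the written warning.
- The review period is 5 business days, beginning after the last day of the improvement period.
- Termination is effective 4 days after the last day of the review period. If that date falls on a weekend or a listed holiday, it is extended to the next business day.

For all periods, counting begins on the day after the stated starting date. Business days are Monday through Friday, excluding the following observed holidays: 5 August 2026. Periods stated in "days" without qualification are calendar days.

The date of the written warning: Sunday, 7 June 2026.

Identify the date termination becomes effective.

Adding 21 calendar days to 7 June 2026 gives 28 June 2026, which is the last day of the improvement period.
From Sunday, 28 June 2026, 5 business days (Jun 29, Jun 30, Jul 1, Jul 2, Jul 3, skipping weekends) brings us to Friday, 3 July 2026, which is the last day of the review period.
The date termination becomes effective: 4 calendar days after 3 July 2026 is 7 July 2026. 7 July 2026 is a Tuesday and is not a listed holiday, so no roll-forward applies.

7 July 2026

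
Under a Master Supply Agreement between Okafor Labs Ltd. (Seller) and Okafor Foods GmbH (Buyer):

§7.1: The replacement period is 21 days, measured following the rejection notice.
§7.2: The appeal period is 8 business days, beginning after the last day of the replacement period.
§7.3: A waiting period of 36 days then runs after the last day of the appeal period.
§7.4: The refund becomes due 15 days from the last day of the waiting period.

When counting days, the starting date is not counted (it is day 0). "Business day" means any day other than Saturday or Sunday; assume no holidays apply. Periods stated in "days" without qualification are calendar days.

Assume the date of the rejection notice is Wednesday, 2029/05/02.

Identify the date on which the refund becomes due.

The last day of the replacement period: 2029/05/02 + 21 days = 2029/05/23.
The last day of the appeal period: counting 8 business days from Wednesday, 2029/05/23 (May 24, May 25, May 28, May 29, May 30, May 31, Jun 1, Jun 4, skipping weekends) reaches Monday, 2029/06/04.
The last day of the waiting period: 2029/06/04 + 36 days = 2029/07/10.
Adding 15 calendar days to 2029/07/10 gives 2029/07/25, which is the date on which the refund becomes due.

2029/07/25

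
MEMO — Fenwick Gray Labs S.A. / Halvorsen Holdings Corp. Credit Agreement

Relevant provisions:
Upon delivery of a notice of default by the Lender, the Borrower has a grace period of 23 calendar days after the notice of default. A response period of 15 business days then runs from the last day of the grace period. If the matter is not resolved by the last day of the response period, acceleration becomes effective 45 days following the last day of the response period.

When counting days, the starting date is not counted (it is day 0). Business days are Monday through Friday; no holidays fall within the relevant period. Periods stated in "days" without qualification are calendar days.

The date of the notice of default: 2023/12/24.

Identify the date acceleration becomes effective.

2024/03/22

The last day of the grace period: 23 calendar days after 2023/12/24 is 2024/01/16.
The last day of the response period: counting 15 business days from Tuesday, 2024/01/16 (Jan 17, Jan 18, Jan 19, Jan 22, …, Feb 2, Feb 5, Feb 6, skipping weekends) reaches Tuesday, 2024/02/06.
The date acceleration becomes effective: 2024/02/06 + 45 days = 2024/03/22.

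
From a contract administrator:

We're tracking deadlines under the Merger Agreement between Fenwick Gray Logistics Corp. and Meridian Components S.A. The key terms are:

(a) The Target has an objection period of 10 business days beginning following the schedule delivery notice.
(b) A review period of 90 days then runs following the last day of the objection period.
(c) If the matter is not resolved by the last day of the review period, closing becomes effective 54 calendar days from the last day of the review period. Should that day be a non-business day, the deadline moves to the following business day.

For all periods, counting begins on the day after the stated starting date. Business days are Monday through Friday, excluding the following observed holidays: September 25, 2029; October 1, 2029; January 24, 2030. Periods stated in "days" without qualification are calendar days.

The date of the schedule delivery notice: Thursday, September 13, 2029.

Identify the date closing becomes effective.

From Thursday, September 13, 2029, 10 business days (Sep 14, Sep 17, Sep 18, Sep 19, Sep 20, Sep 21, Sep 24, Sep 26, Sep 27, Sep 28, skipping weekends and the listed holiday on Sep 25) brings us to Friday, September 28, 2029, which is the last day of the objection period.
The last day of the review period: September 28, 2029 + 90 days = December 27, 2029.
The date closing becomes effective: December 27, 2029 + 54 days = February 19, 2030. February 19, 2030 is a Tuesday and is not a listed holiday, so no roll-forward applies.

February 19, 2030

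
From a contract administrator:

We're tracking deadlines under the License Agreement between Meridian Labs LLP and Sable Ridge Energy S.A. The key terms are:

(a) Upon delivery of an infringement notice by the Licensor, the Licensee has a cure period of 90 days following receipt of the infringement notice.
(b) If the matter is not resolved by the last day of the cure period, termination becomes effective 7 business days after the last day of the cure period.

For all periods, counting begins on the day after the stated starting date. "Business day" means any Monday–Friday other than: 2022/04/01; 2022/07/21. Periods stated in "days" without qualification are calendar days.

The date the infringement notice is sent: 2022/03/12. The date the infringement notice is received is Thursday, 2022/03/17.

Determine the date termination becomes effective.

2022/06/24

The last day of the cure period: 90 calendar days after 2022/03/17 is 2022/06/15.
The date termination becomes effective: 7 business days after Wednesday, 2022/06/15, skipping weekends — Jun 16, Jun 17, Jun 20, Jun 21, Jun 22, Jun 23, Jun 24 — lands on Friday, 2022/06/24.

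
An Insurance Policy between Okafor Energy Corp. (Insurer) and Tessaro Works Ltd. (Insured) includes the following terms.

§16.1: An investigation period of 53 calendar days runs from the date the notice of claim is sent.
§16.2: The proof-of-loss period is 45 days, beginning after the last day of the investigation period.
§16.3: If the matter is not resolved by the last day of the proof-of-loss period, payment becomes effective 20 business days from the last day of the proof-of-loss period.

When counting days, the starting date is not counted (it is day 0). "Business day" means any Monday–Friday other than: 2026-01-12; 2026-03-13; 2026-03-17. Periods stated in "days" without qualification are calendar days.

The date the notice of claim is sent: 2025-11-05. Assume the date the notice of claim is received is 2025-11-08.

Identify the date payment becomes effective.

Adding 53 calendar days to 2025-11-05 gives 2025-12-28, which is the last day of the investigation period.
Adding 45 calendar days to 2025-12-28 gives 2026-02-11, which is the last day of the proof-of-loss period.
The date payment becomes effective: 20 business days after Wednesday, 2026-02-11, skipping weekends — Feb 12, Feb 13, Feb 16, Feb 17, …, Mar 9, Mar 10, Mar 11 — lands on Wednesday, 2026-03-11.

2026-03-11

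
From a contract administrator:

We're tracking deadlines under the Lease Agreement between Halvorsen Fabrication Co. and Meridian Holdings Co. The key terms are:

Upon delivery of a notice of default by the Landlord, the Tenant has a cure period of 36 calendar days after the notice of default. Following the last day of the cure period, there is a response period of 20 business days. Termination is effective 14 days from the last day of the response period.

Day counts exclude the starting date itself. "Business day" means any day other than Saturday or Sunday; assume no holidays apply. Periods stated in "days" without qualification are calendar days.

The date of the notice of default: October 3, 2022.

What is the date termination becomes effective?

December 20, 2022

Adding 36 calendar days to October 3, 2022 gives November 8, 2022, which is the last day of the cure period.
The last day of the response period: counting 20 business days from Tuesday, November 8, 2022 (Nov 9, Nov 10, Nov 11, Nov 14, …, Dec 2, Dec 5, Dec 6, skipping weekends) reaches Tuesday, December 6, 2022.
The date termination becomes effective: December 6, 2022 + 14 days = December 20, 2022.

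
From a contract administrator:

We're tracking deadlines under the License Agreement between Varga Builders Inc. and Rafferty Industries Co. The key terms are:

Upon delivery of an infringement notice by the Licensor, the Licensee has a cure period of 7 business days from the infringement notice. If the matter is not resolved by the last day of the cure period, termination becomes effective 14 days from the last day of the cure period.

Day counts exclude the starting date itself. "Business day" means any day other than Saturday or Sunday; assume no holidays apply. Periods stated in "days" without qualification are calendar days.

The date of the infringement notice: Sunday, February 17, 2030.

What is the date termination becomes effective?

March 12, 2030

The last day of the cure period: counting 7 business days from Sunday, February 17, 2030 (Feb 18, Feb 19, Feb 20, Feb 21, Feb 22, Feb 25, Feb 26, skipping weekends) reaches Tuesday, February 26, 2030.
The date termination becomes effective: 14 calendar days after February 26, 2030 is March 12, 2030.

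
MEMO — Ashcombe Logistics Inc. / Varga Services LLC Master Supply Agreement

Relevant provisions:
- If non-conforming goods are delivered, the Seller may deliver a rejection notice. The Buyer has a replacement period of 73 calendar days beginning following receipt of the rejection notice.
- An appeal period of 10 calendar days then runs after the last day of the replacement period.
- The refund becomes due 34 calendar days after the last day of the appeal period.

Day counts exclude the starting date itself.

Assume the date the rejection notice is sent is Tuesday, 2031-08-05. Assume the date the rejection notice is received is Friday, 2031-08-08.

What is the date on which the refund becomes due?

The last day of the replacement period: 2031-08-08 + 73 days = 2031-10-20.
The last day of the appeal period: 10 calendar days after 2031-10-20 is 2031-10-30.
Adding 34 calendar days to 2031-10-30 gives 2031-12-03, which is the date on which the refund becomes due.

2031-12-03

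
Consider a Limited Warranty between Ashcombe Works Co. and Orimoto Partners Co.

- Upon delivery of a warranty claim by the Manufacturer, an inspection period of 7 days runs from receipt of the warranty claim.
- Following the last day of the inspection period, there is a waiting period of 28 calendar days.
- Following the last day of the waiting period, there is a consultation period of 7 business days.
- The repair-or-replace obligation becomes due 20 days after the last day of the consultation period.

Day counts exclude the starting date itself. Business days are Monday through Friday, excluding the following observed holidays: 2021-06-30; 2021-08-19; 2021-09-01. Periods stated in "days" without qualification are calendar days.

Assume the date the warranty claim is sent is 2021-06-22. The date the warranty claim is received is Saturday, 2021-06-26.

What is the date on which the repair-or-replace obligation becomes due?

2021-08-30

The last day of the inspection period: 7 calendar days after 2021-06-26 is 2021-07-03.
The last day of the waiting period: 2021-07-03 + 28 days = 2021-07-31.
The last day of the consultation period: counting 7 business days from Saturday, 2021-07-31 (Aug 2, Aug 3, Aug 4, Aug 5, Aug 6, Aug 9, Aug 10, skipping weekends) reaches Tuesday, 2021-08-10.
Adding 20 calendar days to 2021-08-10 gives 2021-08-30, which is the date on which the repair-or-replace obligation becomes due.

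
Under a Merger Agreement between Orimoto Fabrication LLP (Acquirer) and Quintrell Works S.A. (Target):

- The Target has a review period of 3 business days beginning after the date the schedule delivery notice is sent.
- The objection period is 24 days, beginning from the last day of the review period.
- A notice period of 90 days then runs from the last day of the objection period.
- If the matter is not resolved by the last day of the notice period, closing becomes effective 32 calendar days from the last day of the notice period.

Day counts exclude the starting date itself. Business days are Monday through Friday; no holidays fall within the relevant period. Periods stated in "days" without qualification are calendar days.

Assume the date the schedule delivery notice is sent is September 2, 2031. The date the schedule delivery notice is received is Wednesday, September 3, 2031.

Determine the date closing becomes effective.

January 29, 2032

From Tuesday, September 2, 2031, 3 business days (Sep 3, Sep 4, Sep 5, skipping weekends) brings us to Friday, September 5, 2031, which is the last day of the review period.
The last day of the objection period: September 5, 2031 + 24 days = September 29, 2031.
The last day of the notice period: 90 calendar days after September 29, 2031 is December 28, 2031.
The date closing becomes effective: 32 calendar days after December 28, 2031 is January 29, 2032.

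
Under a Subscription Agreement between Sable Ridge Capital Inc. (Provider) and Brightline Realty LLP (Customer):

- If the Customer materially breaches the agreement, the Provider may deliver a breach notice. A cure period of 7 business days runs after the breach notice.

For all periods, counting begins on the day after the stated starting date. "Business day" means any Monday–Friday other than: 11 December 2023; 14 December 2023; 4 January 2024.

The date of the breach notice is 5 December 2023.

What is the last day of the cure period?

From Tuesday, 5 December 2023, 7 business days (Dec 6, Dec 7, Dec 8, Dec 12, Dec 13, Dec 15, Dec 18, skipping weekends and the listed holidays on Dec 11, Dec 14) brings us to Monday, 18 December 2023, which is the last day of the cure period.

18 December 2023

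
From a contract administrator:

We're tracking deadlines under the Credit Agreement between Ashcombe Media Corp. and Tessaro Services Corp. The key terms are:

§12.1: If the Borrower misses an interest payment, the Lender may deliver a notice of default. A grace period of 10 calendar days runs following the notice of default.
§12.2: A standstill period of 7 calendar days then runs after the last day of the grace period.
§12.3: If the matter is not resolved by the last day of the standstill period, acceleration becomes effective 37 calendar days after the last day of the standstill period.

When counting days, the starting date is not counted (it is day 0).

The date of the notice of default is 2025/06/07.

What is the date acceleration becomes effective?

The last day of the grace period: 2025/06/07 + 10 days = 2025/06/17.
The last day of the standstill period: 7 calendar days after 2025/06/17 is 2025/06/24.
Adding 37 calendar days to 2025/06/24 gives 2025/07/31, which is the date acceleration becomes effective.

2025/07/31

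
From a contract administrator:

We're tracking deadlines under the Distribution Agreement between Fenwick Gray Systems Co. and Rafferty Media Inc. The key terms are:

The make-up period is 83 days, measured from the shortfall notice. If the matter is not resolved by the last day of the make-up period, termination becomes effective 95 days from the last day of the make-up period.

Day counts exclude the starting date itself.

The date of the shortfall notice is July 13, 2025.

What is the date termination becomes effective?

Adding 83 calendar days to July 13, 2025 gives October 4, 2025, which is the last day of the make-up period.
The date termination becomes effective: October 4, 2025 + 95 days = January 7, 2026.

January 7, 2026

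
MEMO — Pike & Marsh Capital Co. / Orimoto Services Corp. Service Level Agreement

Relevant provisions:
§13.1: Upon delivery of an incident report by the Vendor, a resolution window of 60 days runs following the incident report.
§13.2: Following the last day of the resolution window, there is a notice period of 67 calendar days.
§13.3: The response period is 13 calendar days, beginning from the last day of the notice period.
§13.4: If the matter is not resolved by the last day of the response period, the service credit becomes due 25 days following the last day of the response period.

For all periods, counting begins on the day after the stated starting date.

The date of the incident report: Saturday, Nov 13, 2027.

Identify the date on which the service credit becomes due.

Apr 26, 2028

The last day of the resolution window: Nov 13, 2027 + 60 days = Jan 12, 2028.
The last day of the notice period: 67 calendar days after Jan 12, 2028 is Mar 19, 2028.
The last day of the response period: 13 calendar days after Mar 19, 2028 is Apr 1, 2028.
Adding 25 calendar days to Apr 1, 2028 gives Apr 26, 2028, which is the date on which the service credit becomes due.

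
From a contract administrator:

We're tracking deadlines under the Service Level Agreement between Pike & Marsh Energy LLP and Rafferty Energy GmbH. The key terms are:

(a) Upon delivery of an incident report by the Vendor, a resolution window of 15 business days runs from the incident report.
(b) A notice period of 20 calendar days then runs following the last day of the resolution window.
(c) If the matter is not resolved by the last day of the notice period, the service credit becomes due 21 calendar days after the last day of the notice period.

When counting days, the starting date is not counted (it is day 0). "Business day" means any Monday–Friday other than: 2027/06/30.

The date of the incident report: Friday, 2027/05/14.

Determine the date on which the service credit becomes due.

2027/07/15

The last day of the resolution window: 15 business days after Friday, 2027/05/14, skipping weekends — May 17, May 18, May 19, May 20, …, Jun 2, Jun 3, Jun 4 — lands on Friday, 2027/06/04.
The last day of the notice period: 20 calendar days after 2027/06/04 is 2027/06/24.
The date on which the service credit becomes due: 2027/06/24 + 21 days = 2027/07/15.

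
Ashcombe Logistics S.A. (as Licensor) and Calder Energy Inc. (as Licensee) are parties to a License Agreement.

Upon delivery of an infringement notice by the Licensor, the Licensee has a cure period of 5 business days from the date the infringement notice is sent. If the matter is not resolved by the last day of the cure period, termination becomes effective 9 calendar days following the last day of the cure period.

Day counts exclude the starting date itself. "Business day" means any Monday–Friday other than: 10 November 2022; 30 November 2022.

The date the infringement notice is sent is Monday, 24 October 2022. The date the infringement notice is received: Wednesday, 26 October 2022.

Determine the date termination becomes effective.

The last day of the cure period: counting 5 business days from Monday, 24 October 2022 (Oct 25, Oct 26, Oct 27, Oct 28, Oct 31, skipping weekends) reaches Monday, 31 October 2022.
The date termination becomes effective: 9 calendar days after 31 October 2022 is 9 November 2022.

9 November 2022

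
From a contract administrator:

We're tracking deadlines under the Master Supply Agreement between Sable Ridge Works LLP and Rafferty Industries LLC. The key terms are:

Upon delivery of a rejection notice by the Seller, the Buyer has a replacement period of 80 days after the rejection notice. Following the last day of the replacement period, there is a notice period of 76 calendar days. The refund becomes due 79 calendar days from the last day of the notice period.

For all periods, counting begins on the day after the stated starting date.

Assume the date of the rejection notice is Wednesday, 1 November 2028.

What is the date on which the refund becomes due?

Adding 80 calendar days to 1 November 2028 gives 20 January 2029, which is the last day of the replacement period.
Adding 76 calendar days to 20 January 2029 gives 6 April 2029, which is the last day of the notice period.
The date on which the refund becomes due: 6 April 2029 + 79 days = 24 June 2029.

24 June 2029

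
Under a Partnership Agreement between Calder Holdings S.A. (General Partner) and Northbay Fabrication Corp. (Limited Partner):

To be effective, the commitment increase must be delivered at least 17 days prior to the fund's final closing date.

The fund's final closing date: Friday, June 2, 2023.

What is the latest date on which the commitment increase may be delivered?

May 16, 2023

June 2, 2023 minus 17 days is May 16, 2023.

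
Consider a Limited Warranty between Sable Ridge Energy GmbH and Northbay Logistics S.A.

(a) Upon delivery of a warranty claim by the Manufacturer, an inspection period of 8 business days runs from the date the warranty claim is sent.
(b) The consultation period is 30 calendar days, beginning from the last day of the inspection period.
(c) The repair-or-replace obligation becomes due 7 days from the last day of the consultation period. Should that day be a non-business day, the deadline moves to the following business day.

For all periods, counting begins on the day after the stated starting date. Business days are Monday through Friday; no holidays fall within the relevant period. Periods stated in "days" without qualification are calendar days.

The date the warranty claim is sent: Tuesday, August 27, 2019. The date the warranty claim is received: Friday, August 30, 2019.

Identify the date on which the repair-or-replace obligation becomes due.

October 14, 2019

The last day of the inspection period: 8 business days after Tuesday, August 27, 2019, skipping weekends — Aug 28, Aug 29, Aug 30, Sep 2, Sep 3, Sep 4, Sep 5, Sep 6 — lands on Friday, September 6, 2019.
Adding 30 calendar days to September 6, 2019 gives October 6, 2019, which is the last day of the consultation period.
The date on which the repair-or-replace obligation becomes due: October 6, 2019 + 7 days = October 13, 2019. That falls on a Sunday, so it rolls to the next business day, Monday, October 14, 2019.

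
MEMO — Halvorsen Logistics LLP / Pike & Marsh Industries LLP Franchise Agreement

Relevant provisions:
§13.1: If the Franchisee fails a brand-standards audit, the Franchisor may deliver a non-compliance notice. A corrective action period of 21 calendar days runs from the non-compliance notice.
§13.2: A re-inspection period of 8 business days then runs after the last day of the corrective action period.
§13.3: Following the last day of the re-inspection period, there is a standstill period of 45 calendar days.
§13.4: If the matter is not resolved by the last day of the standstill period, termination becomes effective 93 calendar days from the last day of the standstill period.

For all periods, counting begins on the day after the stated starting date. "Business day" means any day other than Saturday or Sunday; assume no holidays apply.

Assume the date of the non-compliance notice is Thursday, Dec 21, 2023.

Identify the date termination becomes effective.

Jun 9, 2024

The last day of the corrective action period: 21 calendar days after Dec 21, 2023 is Jan 11, 2024.
The last day of the re-inspection period: 8 business days after Thursday, Jan 11, 2024, skipping weekends — Jan 12, Jan 15, Jan 16, Jan 17, Jan 18, Jan 19, Jan 22, Jan 23 — lands on Tuesday, Jan 23, 2024.
Adding 45 calendar days to Jan 23, 2024 gives Mar 8, 2024, which is the last day of the standstill period.
The date termination becomes effective: Mar 8, 2024 + 93 days = Jun 9, 2024.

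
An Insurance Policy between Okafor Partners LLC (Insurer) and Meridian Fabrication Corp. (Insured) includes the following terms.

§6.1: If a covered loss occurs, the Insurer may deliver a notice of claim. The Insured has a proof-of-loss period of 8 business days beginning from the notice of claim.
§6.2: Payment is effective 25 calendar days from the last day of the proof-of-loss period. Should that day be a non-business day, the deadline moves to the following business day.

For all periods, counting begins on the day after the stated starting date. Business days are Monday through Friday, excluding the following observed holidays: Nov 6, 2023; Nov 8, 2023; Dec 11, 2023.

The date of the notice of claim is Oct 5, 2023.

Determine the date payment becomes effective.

Nov 13, 2023

The last day of the proof-of-loss period: 8 business days after Thursday, Oct 5, 2023, skipping weekends — Oct 6, Oct 9, Oct 10, Oct 11, Oct 12, Oct 13, Oct 16, Oct 17 — lands on Tuesday, Oct 17, 2023.
Adding 25 calendar days to Oct 17, 2023 gives Nov 11, 2023, which is the date payment becomes effective. That falls on a Saturday, so it rolls to the next business day, Monday, Nov 13, 2023.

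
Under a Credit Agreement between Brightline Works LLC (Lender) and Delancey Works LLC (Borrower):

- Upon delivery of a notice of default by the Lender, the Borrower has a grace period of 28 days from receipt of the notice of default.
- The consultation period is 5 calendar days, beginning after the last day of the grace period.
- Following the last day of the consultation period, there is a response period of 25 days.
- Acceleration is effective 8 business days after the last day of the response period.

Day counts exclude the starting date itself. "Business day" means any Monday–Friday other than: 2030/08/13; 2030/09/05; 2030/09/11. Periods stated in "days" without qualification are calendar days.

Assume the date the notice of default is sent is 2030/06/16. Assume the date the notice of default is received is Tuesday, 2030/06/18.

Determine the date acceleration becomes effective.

2030/08/27

The last day of the grace period: 28 calendar days after 2030/06/18 is 2030/07/16.
The last day of the consultation period: 2030/07/16 + 5 days = 2030/07/21.
Adding 25 calendar days to 2030/07/21 gives 2030/08/15, which is the last day of the response period.
From Thursday, 2030/08/15, 8 business days (Aug 16, Aug 19, Aug 20, Aug 21, Aug 22, Aug 23, Aug 26, Aug 27, skipping weekends) brings us to Tuesday, 2030/08/27, which is the date acceleration becomes effective.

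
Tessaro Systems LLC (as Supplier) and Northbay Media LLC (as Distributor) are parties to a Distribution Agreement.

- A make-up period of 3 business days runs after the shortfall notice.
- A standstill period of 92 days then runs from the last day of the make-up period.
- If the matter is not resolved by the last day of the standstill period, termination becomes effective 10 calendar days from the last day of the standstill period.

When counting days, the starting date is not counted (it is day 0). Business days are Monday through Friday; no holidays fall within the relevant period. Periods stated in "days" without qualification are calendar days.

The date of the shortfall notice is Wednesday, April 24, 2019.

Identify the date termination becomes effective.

August 9, 2019

The last day of the make-up period: counting 3 business days from Wednesday, April 24, 2019 (Apr 25, Apr 26, Apr 29, skipping weekends) reaches Monday, April 29, 2019.
The last day of the standstill period: April 29, 2019 + 92 days = July 30, 2019.
Adding 10 calendar days to July 30, 2019 gives August 9, 2019, which is the date termination becomes effective.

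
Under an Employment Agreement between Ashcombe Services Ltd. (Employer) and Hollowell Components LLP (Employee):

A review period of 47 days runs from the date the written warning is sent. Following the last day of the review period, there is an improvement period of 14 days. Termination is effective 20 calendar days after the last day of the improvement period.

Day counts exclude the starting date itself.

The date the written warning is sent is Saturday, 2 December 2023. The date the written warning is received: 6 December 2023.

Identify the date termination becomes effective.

21 February 2024

The last day of the review period: 47 calendar days after 2 December 2023 is 18 January 2024.
The last day of the improvement period: 18 January 2024 + 14 days = 1 February 2024.
The date termination becomes effective: 20 calendar days after 1 February 2024 is 21 February 2024.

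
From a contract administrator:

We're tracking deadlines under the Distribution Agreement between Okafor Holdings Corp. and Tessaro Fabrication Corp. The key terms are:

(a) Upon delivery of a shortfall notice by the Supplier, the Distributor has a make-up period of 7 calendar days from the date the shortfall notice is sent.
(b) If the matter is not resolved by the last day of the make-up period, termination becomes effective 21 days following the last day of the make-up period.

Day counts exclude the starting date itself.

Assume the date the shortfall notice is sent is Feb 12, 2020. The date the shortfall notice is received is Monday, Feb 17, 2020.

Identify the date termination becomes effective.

Mar 11, 2020

Adding 7 calendar days to Feb 12, 2020 gives Feb 19, 2020, which is the last day of the make-up period.
Adding 21 calendar days to Feb 19, 2020 gives Mar 11, 2020, which is the date termination becomes effective.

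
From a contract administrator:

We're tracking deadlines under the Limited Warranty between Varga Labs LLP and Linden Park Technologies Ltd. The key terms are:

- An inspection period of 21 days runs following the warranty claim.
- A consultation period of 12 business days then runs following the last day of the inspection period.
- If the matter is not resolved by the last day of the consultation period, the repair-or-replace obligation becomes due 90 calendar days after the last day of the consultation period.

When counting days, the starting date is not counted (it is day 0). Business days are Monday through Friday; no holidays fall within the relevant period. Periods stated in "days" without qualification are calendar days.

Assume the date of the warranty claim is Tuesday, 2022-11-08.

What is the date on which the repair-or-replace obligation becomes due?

2023-03-15

Adding 21 calendar days to 2022-11-08 gives 2022-11-29, which is the last day of the inspection period.
The last day of the consultation period: 12 business days after Tuesday, 2022-11-29, skipping weekends — Nov 30, Dec 1, Dec 2, Dec 5, …, Dec 13, Dec 14, Dec 15 — lands on Thursday, 2022-12-15.
Adding 90 calendar days to 2022-12-15 gives 2023-03-15, which is the date on which the repair-or-replace obligation becomes due.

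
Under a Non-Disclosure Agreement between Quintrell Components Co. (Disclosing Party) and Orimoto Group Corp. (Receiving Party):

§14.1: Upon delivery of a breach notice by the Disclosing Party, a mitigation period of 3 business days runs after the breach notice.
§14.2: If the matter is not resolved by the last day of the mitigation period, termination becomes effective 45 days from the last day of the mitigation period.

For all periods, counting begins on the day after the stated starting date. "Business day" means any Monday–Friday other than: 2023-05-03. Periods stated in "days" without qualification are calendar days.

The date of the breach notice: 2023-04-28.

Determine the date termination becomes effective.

2023-06-18

The last day of the mitigation period: counting 3 business days from Friday, 2023-04-28 (May 1, May 2, May 4, skipping weekends and the listed holiday on May 3) reaches Thursday, 2023-05-04.
The date termination becomes effective: 2023-05-04 + 45 days = 2023-06-18.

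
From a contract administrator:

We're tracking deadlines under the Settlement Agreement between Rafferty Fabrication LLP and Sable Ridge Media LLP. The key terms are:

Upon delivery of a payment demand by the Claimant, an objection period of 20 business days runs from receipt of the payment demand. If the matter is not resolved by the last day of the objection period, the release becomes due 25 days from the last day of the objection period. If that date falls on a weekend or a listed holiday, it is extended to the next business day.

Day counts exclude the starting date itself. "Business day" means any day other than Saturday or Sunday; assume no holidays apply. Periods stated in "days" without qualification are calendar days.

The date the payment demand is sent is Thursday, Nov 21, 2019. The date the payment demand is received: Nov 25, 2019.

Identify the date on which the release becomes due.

Jan 17, 2020

The last day of the objection period: 20 business days after Monday, Nov 25, 2019, skipping weekends — Nov 26, Nov 27, Nov 28, Nov 29, …, Dec 19, Dec 20, Dec 23 — lands on Monday, Dec 23, 2019.
Adding 25 calendar days to Dec 23, 2019 gives Jan 17, 2020, which is the date on which the release becomes due. Jan 17, 2020 is a Friday, so no roll-forward applies.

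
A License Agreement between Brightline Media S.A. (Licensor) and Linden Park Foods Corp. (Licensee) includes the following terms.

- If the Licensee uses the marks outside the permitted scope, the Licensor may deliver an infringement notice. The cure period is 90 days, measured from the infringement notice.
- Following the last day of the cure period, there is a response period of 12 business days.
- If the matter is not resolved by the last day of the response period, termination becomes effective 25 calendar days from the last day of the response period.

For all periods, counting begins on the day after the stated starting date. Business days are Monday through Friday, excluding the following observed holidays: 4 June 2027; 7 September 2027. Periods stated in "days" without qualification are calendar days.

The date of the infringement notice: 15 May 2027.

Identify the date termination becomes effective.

The last day of the cure period: 15 May 2027 + 90 days = 13 August 2027.
From Friday, 13 August 2027, 12 business days (Aug 16, Aug 17, Aug 18, Aug 19, …, Aug 27, Aug 30, Aug 31, skipping weekends) brings us to Tuesday, 31 August 2027, which is the last day of the response period.
The date termination becomes effective: 31 August 2027 + 25 days = 25 September 2027.

25 September 2027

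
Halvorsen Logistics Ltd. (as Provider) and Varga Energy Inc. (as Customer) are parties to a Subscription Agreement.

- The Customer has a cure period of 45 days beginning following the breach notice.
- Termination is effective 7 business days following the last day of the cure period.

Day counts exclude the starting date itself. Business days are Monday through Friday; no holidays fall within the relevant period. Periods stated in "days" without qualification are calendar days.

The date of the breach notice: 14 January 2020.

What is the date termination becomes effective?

10 March 2020

The last day of the cure period: 45 calendar days after 14 January 2020 is 28 February 2020.
The date termination becomes effective: counting 7 business days from Friday, 28 February 2020 (Mar 2, Mar 3, Mar 4, Mar 5, Mar 6, Mar 9, Mar 10, skipping weekends) reaches Tuesday, 10 March 2020.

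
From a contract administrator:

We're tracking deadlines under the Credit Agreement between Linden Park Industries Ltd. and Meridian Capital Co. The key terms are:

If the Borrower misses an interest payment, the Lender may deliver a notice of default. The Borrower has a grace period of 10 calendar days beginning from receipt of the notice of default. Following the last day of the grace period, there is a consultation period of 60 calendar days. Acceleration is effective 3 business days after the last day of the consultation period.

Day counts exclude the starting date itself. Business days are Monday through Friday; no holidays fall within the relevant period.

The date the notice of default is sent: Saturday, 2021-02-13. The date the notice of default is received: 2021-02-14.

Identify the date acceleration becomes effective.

Adding 10 calendar days to 2021-02-14 gives 2021-02-24, which is the last day of the grace period.
Adding 60 calendar days to 2021-02-24 gives 2021-04-25, which is the last day of the consultation period.
The date acceleration becomes effective: 3 business days after Sunday, 2021-04-25, skipping weekends — Apr 26, Apr 27, Apr 28 — lands on Wednesday, 2021-04-28.

2021-04-28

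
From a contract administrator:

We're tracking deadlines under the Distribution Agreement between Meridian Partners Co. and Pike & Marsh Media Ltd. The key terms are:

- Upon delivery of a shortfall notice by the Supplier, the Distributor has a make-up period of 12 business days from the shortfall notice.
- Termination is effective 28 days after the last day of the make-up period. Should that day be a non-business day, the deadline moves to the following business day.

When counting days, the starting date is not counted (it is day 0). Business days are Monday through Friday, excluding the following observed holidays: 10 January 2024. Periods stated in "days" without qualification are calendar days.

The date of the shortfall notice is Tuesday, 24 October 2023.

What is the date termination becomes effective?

From Tuesday, 24 October 2023, 12 business days (Oct 25, Oct 26, Oct 27, Oct 30, …, Nov 7, Nov 8, Nov 9, skipping weekends) brings us to Thursday, 9 November 2023, which is the last day of the make-up period.
The date termination becomes effective: 9 November 2023 + 28 days = 7 December 2023. 7 December 2023 is a Thursday and is not a listed holiday, so no roll-forward applies.

7 December 2023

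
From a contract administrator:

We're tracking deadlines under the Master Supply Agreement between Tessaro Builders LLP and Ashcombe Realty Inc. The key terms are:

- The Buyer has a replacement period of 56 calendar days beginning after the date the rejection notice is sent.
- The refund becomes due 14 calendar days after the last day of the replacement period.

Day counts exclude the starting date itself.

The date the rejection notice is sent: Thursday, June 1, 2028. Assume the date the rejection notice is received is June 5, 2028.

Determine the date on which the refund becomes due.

Adding 56 calendar days to June 1, 2028 gives July 27, 2028, which is the last day of the replacement period.
Adding 14 calendar days to July 27, 2028 gives August 10, 2028, which is the date on which the refund becomes due.

August 10, 2028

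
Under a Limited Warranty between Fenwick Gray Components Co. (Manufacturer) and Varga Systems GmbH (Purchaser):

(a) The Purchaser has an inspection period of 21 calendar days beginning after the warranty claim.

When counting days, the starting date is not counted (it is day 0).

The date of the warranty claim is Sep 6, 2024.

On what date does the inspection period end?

The last day of the inspection period: Sep 6, 2024 + 21 days = Sep 27, 2024.

Sep 27, 2024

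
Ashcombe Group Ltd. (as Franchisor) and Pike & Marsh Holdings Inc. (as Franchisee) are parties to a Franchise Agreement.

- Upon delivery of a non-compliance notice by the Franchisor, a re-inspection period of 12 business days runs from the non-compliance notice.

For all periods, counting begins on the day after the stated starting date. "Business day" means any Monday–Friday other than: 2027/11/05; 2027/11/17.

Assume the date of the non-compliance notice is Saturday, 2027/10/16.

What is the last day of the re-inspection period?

2027/11/02

The last day of the re-inspection period: 12 business days after Saturday, 2027/10/16, skipping weekends — Oct 18, Oct 19, Oct 20, Oct 21, …, Oct 29, Nov 1, Nov 2 — lands on Tuesday, 2027/11/02.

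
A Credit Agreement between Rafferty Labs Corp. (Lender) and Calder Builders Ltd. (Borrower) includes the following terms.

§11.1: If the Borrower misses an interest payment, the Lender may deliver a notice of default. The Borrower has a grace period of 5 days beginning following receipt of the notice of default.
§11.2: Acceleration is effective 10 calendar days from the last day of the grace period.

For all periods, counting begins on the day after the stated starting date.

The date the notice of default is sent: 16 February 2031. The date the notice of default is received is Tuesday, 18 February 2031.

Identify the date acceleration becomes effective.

5 March 2031

Adding 5 calendar days to 18 February 2031 gives 23 February 2031, which is the last day of the grace period.
Adding 10 calendar days to 23 February 2031 gives 5 March 2031, which is the date acceleration becomes effective.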